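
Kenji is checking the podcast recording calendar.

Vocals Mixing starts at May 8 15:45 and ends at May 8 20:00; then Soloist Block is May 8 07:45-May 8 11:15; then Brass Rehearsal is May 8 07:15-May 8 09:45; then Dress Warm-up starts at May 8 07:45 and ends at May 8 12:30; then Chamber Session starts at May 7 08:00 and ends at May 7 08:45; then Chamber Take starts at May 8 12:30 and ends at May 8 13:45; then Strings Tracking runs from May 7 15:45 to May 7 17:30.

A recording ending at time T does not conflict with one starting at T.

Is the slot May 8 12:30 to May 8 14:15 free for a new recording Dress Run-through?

No — it overlaps Chamber Take

Chamber Session: ends May 7 08:45 at or before Dress Run-through starts May 8 12:30 → clear.
Strings Tracking: ends May 7 17:30 at or before Dress Run-through starts May 8 12:30 → clear.
Brass Rehearsal: ends May 8 09:45 at or before Dress Run-through starts May 8 12:30 → clear.
Dress Warm-up: ends May 8 12:30 at or before Dress Run-through starts May 8 12:30 → clear.
Soloist Block: ends May 8 11:15 at or before Dress Run-through starts May 8 12:30 → clear.
Chamber Take: starts May 8 12:30 before Dress Run-through ends May 8 14:15, and ends May 8 13:45 after Dress Run-through starts May 8 12:30 → overlap.
Vocals Mixing: starts May 8 15:45 at or after Dress Run-through ends May 8 14:15 → clear.
Dress Run-through overlaps Chamber Take.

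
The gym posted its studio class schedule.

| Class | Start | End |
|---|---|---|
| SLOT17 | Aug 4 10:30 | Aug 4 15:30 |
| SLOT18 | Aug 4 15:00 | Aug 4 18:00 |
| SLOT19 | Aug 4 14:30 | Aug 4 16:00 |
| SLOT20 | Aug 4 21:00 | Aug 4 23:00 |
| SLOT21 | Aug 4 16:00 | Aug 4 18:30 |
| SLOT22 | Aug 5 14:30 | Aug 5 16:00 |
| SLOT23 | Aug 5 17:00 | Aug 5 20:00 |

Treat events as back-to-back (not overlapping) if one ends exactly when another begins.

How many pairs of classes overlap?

Two intervals overlap when each starts before the other ends.
Sorted by start: SLOT17, SLOT19, SLOT18, SLOT21, SLOT20, SLOT22, SLOT23.
SLOT19 starts before SLOT17 ends → SLOT17 and SLOT19 overlap.
SLOT18 starts before SLOT17 ends → SLOT17 and SLOT18 overlap.
SLOT21 starts after SLOT17 ends, so nothing later overlaps SLOT17 either.
SLOT18 starts before SLOT19 ends → SLOT19 and SLOT18 overlap.
SLOT21 starts exactly when SLOT19 ends (back-to-back, no overlap), so nothing later overlaps SLOT19 either.
SLOT21 starts before SLOT18 ends → SLOT18 and SLOT21 overlap.
SLOT20 starts after SLOT18 ends, so nothing later overlaps SLOT18 either.
SLOT20 starts after SLOT21 ends, so nothing later overlaps SLOT21 either.
SLOT22 starts after SLOT20 ends, so nothing later overlaps SLOT20 either.
SLOT23 starts after SLOT22 ends.
Overlapping pairs: SLOT17 & SLOT18, SLOT17 & SLOT19, SLOT18 & SLOT19, SLOT18 & SLOT21 — 4 in total.

4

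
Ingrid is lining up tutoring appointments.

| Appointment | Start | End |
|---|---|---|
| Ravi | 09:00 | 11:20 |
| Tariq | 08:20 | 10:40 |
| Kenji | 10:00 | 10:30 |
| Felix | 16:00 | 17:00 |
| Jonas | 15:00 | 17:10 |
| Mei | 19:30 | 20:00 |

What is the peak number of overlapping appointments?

3

Sweep the timeline, counting +1 at each start and −1 at each end (ends before starts at a tie):
08:20 start Tariq → 1
09:00 start Ravi → 2
10:00 start Kenji → 3
10:30 end Kenji → 2
10:40 end Tariq → 1
11:20 end Ravi → 0
15:00 start Jonas → 1
16:00 start Felix → 2
17:00 end Felix → 1
17:10 end Jonas → 0
19:30 start Mei → 1
20:00 end Mei → 0
Peak is 3, at 10:00 (Kenji, Ravi, Tariq).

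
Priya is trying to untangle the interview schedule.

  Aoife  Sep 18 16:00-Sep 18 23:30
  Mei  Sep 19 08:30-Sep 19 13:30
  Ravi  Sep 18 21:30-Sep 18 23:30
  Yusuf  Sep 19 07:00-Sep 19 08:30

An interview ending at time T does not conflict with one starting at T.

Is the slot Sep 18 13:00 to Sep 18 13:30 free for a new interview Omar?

Aoife: starts Sep 18 16:00 at or after Omar ends Sep 18 13:30 → clear.
Ravi: starts Sep 18 21:30 at or after Omar ends Sep 18 13:30 → clear.
Yusuf: starts Sep 19 07:00 at or after Omar ends Sep 18 13:30 → clear.
Mei: starts Sep 19 08:30 at or after Omar ends Sep 18 13:30 → clear.

Yes — the slot is free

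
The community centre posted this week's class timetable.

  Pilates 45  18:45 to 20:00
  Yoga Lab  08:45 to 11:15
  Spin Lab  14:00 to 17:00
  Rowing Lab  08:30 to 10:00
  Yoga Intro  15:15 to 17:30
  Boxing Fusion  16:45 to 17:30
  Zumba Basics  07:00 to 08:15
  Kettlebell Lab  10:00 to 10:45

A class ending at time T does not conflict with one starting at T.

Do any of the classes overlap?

Sorted by start: Zumba Basics, Rowing Lab, Yoga Lab, Kettlebell Lab, Spin Lab, Yoga Intro, Boxing Fusion, Pilates 45.
Rowing Lab starts after Zumba Basics ends; Zumba Basics is clear from here.
Yoga Lab starts before Rowing Lab ends → Rowing Lab and Yoga Lab overlap.
That's a conflict, so the schedule is not conflict-free.

Yes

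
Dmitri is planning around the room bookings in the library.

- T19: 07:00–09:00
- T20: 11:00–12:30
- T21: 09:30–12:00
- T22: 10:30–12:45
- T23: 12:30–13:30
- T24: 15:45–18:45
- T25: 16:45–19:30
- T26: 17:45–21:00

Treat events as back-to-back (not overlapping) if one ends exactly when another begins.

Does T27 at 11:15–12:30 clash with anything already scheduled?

T19: ends 09:00 at or before T27 starts 11:15 → clear.
T21: starts 09:30 before T27 ends 12:30, and ends 12:00 after T27 starts 11:15 → overlap.
T22: starts 10:30 before T27 ends 12:30, and ends 12:45 after T27 starts 11:15 → overlap.
T20: starts 11:00 before T27 ends 12:30, and ends 12:30 after T27 starts 11:15 → overlap.
T23: starts 12:30 at or after T27 ends 12:30 → clear.
T24: starts 15:45 at or after T27 ends 12:30 → clear.
T25: starts 16:45 at or after T27 ends 12:30 → clear.
T26: starts 17:45 at or after T27 ends 12:30 → clear.
T27 overlaps T20, T21, T22.

Yes — it overlaps T20, T21, T22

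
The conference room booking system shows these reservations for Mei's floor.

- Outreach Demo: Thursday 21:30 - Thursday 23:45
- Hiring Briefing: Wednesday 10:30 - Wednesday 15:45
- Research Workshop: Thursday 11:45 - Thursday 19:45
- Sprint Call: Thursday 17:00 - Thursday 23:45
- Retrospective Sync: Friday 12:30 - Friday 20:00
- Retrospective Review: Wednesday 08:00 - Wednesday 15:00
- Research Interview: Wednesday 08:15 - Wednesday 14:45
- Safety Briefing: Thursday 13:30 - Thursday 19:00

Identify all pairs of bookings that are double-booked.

Sorted by start: Retrospective Review, Research Interview, Hiring Briefing, Research Workshop, Safety Briefing, Sprint Call, Outreach Demo, Retrospective Sync.
Research Interview starts before Retrospective Review ends → Retrospective Review and Research Interview overlap.
Hiring Briefing starts before Retrospective Review ends → Retrospective Review and Hiring Briefing overlap.
Research Workshop starts after Retrospective Review ends; Retrospective Review is clear from here.
Hiring Briefing starts before Research Interview ends → Research Interview and Hiring Briefing overlap.
Research Workshop starts after Research Interview ends; Research Interview is clear from here.
Research Workshop starts after Hiring Briefing ends; Hiring Briefing is clear from here.
Safety Briefing starts before Research Workshop ends → Research Workshop and Safety Briefing overlap.
Sprint Call starts before Research Workshop ends → Research Workshop and Sprint Call overlap.
Outreach Demo starts after Research Workshop ends; Research Workshop is clear from here.
Sprint Call starts before Safety Briefing ends → Safety Briefing and Sprint Call overlap.
Outreach Demo starts after Safety Briefing ends; Safety Briefing is clear from here.
Outreach Demo starts before Sprint Call ends → Sprint Call and Outreach Demo overlap.
Retrospective Sync starts after Sprint Call ends.
Retrospective Sync starts after Outreach Demo ends.

Hiring Briefing & Research Interview, Hiring Briefing & Retrospective Review, Outreach Demo & Sprint Call, Research Interview & Retrospective Review, Research Workshop & Safety Briefing, Research Workshop & Sprint Call, Safety Briefing & Sprint Call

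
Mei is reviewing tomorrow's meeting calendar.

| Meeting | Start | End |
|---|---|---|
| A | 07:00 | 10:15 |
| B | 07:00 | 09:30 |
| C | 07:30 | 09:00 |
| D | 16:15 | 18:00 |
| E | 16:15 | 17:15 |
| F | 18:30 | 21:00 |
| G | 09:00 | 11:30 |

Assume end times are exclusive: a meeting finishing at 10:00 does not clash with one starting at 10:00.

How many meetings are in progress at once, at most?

Walk through starts and ends in time order (an end at T is processed before a start at T):
07:00 start A → 1
07:00 start B → 2
07:30 start C → 3
09:00 end C → 2
09:00 start G → 3
09:30 end B → 2
10:15 end A → 1
11:30 end G → 0
16:15 start D → 1
16:15 start E → 2
17:15 end E → 1
18:00 end D → 0
18:30 start F → 1
21:00 end F → 0
Peak is 3, at 07:30 (A, B, C).

3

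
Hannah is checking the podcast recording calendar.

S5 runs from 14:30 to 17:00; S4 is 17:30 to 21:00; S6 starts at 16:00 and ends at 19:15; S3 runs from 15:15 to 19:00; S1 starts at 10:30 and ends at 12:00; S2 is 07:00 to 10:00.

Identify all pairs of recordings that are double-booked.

S3 & S4, S3 & S5, S3 & S6, S4 & S6, S5 & S6

Sorted by start: S2, S1, S5, S3, S6, S4.
S1 starts after S2 ends, so S2 has no further overlaps.
S5 starts after S1 ends, so S1 has no further overlaps.
S3 starts before S5 ends → S5 and S3 overlap.
S6 starts before S5 ends → S5 and S6 overlap.
S4 starts after S5 ends.
S6 starts before S3 ends → S3 and S6 overlap.
S4 starts before S3 ends → S3 and S4 overlap.
S4 starts before S6 ends → S6 and S4 overlap.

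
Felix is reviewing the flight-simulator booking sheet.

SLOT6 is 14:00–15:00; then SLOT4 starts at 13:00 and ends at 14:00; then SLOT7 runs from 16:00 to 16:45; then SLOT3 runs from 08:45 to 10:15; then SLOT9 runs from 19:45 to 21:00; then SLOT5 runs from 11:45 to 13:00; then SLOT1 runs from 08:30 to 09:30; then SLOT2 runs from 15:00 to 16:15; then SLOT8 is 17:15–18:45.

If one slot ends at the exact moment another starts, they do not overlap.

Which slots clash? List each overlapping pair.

Sorted by start: SLOT1, SLOT3, SLOT5, SLOT4, SLOT6, SLOT2, SLOT7, SLOT8, SLOT9.
SLOT3 starts before SLOT1 ends → SLOT1 and SLOT3 overlap.
SLOT5 starts after SLOT1 ends, so SLOT1 has no further overlaps.
SLOT5 starts after SLOT3 ends, so SLOT3 has no further overlaps.
SLOT4 starts exactly when SLOT5 ends (back-to-back, no overlap), so SLOT5 has no further overlaps.
SLOT6 starts exactly when SLOT4 ends (back-to-back, no overlap), so SLOT4 has no further overlaps.
SLOT2 starts exactly when SLOT6 ends (back-to-back, no overlap), so SLOT6 has no further overlaps.
SLOT7 starts before SLOT2 ends → SLOT2 and SLOT7 overlap.
SLOT8 starts after SLOT2 ends, so SLOT2 has no further overlaps.
SLOT8 starts after SLOT7 ends, so SLOT7 has no further overlaps.
SLOT9 starts after SLOT8 ends.

SLOT1 & SLOT3, SLOT2 & SLOT7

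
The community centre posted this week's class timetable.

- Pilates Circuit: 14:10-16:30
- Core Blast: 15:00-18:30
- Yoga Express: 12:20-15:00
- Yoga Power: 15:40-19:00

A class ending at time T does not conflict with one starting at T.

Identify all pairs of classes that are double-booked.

Core Blast & Pilates Circuit, Core Blast & Yoga Power, Pilates Circuit & Yoga Express, Pilates Circuit & Yoga Power

Sorted by start: Yoga Express, Pilates Circuit, Core Blast, Yoga Power.
Pilates Circuit starts before Yoga Express ends → Yoga Express and Pilates Circuit overlap.
Core Blast starts exactly when Yoga Express ends (back-to-back, no overlap), so Yoga Express has no further overlaps.
Core Blast starts before Pilates Circuit ends → Pilates Circuit and Core Blast overlap.
Yoga Power starts before Pilates Circuit ends → Pilates Circuit and Yoga Power overlap.
Yoga Power starts before Core Blast ends → Core Blast and Yoga Power overlap.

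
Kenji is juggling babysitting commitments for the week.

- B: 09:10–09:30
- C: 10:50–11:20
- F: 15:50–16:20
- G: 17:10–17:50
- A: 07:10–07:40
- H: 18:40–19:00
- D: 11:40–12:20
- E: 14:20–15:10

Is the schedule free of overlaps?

Yes

Check each pair: they overlap iff neither finishes before the other starts.
Sorted by start: A, B, C, D, E, F, G, H.
B starts after A ends; A is clear from here.
C starts after B ends; B is clear from here.
D starts after C ends; C is clear from here.
E starts after D ends; D is clear from here.
F starts after E ends; E is clear from here.
G starts after F ends; F is clear from here.
H starts after G ends.
Every pair is clear; the schedule has no overlaps.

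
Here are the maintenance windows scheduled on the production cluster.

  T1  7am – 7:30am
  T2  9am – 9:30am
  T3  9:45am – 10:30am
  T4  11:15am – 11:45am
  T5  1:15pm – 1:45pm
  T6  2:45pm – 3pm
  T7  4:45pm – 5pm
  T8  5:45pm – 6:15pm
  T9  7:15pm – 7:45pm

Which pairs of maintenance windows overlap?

no conflicts

Sorted by start: T1, T2, T3, T4, T5, T6, T7, T8, T9.
T2 starts after T1 ends, so T1 has no further overlaps.
T3 starts after T2 ends, so T2 has no further overlaps.
T4 starts after T3 ends, so T3 has no further overlaps.
T5 starts after T4 ends, so T4 has no further overlaps.
T6 starts after T5 ends, so T5 has no further overlaps.
T7 starts after T6 ends, so T6 has no further overlaps.
T8 starts after T7 ends, so T7 has no further overlaps.
T9 starts after T8 ends.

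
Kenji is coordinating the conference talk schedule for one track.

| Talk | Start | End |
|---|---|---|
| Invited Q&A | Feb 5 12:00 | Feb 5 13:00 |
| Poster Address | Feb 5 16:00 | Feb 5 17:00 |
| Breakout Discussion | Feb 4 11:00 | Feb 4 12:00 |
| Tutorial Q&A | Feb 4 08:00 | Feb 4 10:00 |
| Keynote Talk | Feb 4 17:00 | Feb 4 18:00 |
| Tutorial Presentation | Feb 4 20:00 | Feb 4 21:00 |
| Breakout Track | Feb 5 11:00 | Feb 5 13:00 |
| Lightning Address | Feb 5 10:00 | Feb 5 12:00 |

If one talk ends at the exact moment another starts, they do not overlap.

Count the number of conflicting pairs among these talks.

2

Two intervals overlap when each starts before the other ends.
Sorted by start: Tutorial Q&A, Breakout Discussion, Keynote Talk, Tutorial Presentation, Lightning Address, Breakout Track, Invited Q&A, Poster Address.
Breakout Discussion starts after Tutorial Q&A ends, so nothing later overlaps Tutorial Q&A either.
Keynote Talk starts after Breakout Discussion ends, so nothing later overlaps Breakout Discussion either.
Tutorial Presentation starts after Keynote Talk ends, so nothing later overlaps Keynote Talk either.
Lightning Address starts after Tutorial Presentation ends, so nothing later overlaps Tutorial Presentation either.
Breakout Track starts before Lightning Address ends → Lightning Address and Breakout Track overlap.
Invited Q&A starts exactly when Lightning Address ends (back-to-back, no overlap), so nothing later overlaps Lightning Address either.
Invited Q&A starts before Breakout Track ends → Breakout Track and Invited Q&A overlap.
Poster Address starts after Breakout Track ends.
Poster Address starts after Invited Q&A ends.
Overlapping pairs: Breakout Track & Invited Q&A, Breakout Track & Lightning Address — 2 in total.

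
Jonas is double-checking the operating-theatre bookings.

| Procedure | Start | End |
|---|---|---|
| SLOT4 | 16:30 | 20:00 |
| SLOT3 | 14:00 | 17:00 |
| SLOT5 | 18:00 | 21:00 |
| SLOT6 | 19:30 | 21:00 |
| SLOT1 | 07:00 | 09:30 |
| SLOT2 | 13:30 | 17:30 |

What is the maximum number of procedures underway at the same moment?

3

Sort all start/end points and keep a running count:
07:00 start SLOT1 → 1
09:30 end SLOT1 → 0
13:30 start SLOT2 → 1
14:00 start SLOT3 → 2
16:30 start SLOT4 → 3
17:00 end SLOT3 → 2
17:30 end SLOT2 → 1
18:00 start SLOT5 → 2
19:30 start SLOT6 → 3
20:00 end SLOT4 → 2
21:00 end SLOT5 → 1
21:00 end SLOT6 → 0
Peak is 3, at 16:30 (SLOT2, SLOT3, SLOT4).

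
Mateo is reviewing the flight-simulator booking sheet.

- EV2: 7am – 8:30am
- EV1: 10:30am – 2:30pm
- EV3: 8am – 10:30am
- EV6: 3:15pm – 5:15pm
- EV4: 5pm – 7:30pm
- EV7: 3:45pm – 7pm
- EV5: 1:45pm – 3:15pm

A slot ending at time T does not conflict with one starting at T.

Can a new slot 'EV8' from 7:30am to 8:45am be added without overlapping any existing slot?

EV2: starts 7am before EV8 ends 8:45am, and ends 8:30am after EV8 starts 7:30am → overlap.
EV3: starts 8am before EV8 ends 8:45am, and ends 10:30am after EV8 starts 7:30am → overlap.
EV1: starts 10:30am at or after EV8 ends 8:45am → clear.
EV5: starts 1:45pm at or after EV8 ends 8:45am → clear.
EV6: starts 3:15pm at or after EV8 ends 8:45am → clear.
EV7: starts 3:45pm at or after EV8 ends 8:45am → clear.
EV4: starts 5pm at or after EV8 ends 8:45am → clear.
EV8 overlaps EV2, EV3.

No — it overlaps EV2, EV3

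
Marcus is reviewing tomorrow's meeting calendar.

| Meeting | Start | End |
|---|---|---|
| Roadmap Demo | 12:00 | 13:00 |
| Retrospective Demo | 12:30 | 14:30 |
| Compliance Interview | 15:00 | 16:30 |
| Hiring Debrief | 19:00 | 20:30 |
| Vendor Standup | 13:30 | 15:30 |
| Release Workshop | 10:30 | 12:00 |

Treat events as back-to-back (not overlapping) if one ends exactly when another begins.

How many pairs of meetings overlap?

3

Sorted by start: Release Workshop, Roadmap Demo, Retrospective Demo, Vendor Standup, Compliance Interview, Hiring Debrief.
Roadmap Demo starts exactly when Release Workshop ends (back-to-back, no overlap); Release Workshop is clear from here.
Retrospective Demo starts before Roadmap Demo ends → Roadmap Demo and Retrospective Demo overlap.
Vendor Standup starts after Roadmap Demo ends; Roadmap Demo is clear from here.
Vendor Standup starts before Retrospective Demo ends → Retrospective Demo and Vendor Standup overlap.
Compliance Interview starts after Retrospective Demo ends; Retrospective Demo is clear from here.
Compliance Interview starts before Vendor Standup ends → Vendor Standup and Compliance Interview overlap.
Hiring Debrief starts after Vendor Standup ends.
Hiring Debrief starts after Compliance Interview ends.
Overlapping pairs: Compliance Interview & Vendor Standup, Retrospective Demo & Roadmap Demo, Retrospective Demo & Vendor Standup — 3 in total.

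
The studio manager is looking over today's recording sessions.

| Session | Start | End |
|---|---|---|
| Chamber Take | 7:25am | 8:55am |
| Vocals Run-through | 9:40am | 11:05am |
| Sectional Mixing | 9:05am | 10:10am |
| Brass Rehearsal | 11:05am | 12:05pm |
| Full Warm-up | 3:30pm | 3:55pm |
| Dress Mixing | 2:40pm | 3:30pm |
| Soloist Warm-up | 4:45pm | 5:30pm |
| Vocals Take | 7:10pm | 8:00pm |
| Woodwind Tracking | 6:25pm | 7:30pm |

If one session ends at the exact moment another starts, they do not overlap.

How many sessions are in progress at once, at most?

Sweep the timeline, counting +1 at each start and −1 at each end (ends before starts at a tie):
7:25am start Chamber Take → 1
8:55am end Chamber Take → 0
9:05am start Sectional Mixing → 1
9:40am start Vocals Run-through → 2
10:10am end Sectional Mixing → 1
11:05am end Vocals Run-through → 0
11:05am start Brass Rehearsal → 1
12:05pm end Brass Rehearsal → 0
2:40pm start Dress Mixing → 1
3:30pm end Dress Mixing → 0
3:30pm start Full Warm-up → 1
3:55pm end Full Warm-up → 0
4:45pm start Soloist Warm-up → 1
5:30pm end Soloist Warm-up → 0
6:25pm start Woodwind Tracking → 1
7:10pm start Vocals Take → 2
7:30pm end Woodwind Tracking → 1
8:00pm end Vocals Take → 0
Peak is 2, at 9:40am (Sectional Mixing, Vocals Run-through).

2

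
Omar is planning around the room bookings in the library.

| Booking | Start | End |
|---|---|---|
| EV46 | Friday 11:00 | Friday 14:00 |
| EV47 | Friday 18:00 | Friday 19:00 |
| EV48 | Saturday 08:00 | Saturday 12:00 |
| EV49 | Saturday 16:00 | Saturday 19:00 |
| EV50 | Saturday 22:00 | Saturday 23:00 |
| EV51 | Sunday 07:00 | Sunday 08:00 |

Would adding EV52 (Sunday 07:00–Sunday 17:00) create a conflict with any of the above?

Yes — it overlaps EV51

EV46: ends Friday 14:00 at or before EV52 starts Sunday 07:00 → clear.
EV47: ends Friday 19:00 at or before EV52 starts Sunday 07:00 → clear.
EV48: ends Saturday 12:00 at or before EV52 starts Sunday 07:00 → clear.
EV49: ends Saturday 19:00 at or before EV52 starts Sunday 07:00 → clear.
EV50: ends Saturday 23:00 at or before EV52 starts Sunday 07:00 → clear.
EV51: starts Sunday 07:00 before EV52 ends Sunday 17:00, and ends Sunday 08:00 after EV52 starts Sunday 07:00 → overlap.
EV52 overlaps EV51.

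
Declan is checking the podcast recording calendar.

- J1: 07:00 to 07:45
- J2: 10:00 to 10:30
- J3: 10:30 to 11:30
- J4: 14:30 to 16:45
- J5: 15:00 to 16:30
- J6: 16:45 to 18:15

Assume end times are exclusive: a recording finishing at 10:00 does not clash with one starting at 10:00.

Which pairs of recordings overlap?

J4 & J5

Two intervals overlap when each starts before the other ends.
Sorted by start: J1, J2, J3, J4, J5, J6.
J2 starts after J1 ends, so J1 has no further overlaps.
J3 starts exactly when J2 ends (back-to-back, no overlap), so J2 has no further overlaps.
J4 starts after J3 ends, so J3 has no further overlaps.
J5 starts before J4 ends → J4 and J5 overlap.
J6 starts exactly when J4 ends (back-to-back, no overlap).
J6 starts after J5 ends.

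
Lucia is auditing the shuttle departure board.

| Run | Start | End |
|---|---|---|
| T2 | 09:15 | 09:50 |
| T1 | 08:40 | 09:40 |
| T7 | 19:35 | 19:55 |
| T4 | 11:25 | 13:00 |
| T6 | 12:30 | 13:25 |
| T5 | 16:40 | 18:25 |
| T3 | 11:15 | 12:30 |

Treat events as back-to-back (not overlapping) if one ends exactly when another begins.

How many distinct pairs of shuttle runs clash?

3

Sorted by start: T1, T2, T3, T4, T6, T5, T7.
T2 starts before T1 ends → T1 and T2 overlap.
T3 starts after T1 ends — done with T1.
T3 starts after T2 ends — done with T2.
T4 starts before T3 ends → T3 and T4 overlap.
T6 starts exactly when T3 ends (back-to-back, no overlap) — done with T3.
T6 starts before T4 ends → T4 and T6 overlap.
T5 starts after T4 ends — done with T4.
T5 starts after T6 ends — done with T6.
T7 starts after T5 ends.
Overlapping pairs: T1 & T2, T3 & T4, T4 & T6 — 3 in total.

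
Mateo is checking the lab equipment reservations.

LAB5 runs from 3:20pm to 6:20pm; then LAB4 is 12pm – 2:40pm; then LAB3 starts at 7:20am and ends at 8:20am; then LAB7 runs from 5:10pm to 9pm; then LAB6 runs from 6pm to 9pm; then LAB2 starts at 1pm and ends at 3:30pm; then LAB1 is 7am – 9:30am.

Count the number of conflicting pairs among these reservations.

6

Sorted by start: LAB1, LAB3, LAB4, LAB2, LAB5, LAB7, LAB6.
LAB3 starts before LAB1 ends → LAB1 and LAB3 overlap.
LAB4 starts after LAB1 ends — done with LAB1.
LAB4 starts after LAB3 ends — done with LAB3.
LAB2 starts before LAB4 ends → LAB4 and LAB2 overlap.
LAB5 starts after LAB4 ends — done with LAB4.
LAB5 starts before LAB2 ends → LAB2 and LAB5 overlap.
LAB7 starts after LAB2 ends — done with LAB2.
LAB7 starts before LAB5 ends → LAB5 and LAB7 overlap.
LAB6 starts before LAB5 ends → LAB5 and LAB6 overlap.
LAB6 starts before LAB7 ends → LAB7 and LAB6 overlap.
Overlapping pairs: LAB1 & LAB3, LAB2 & LAB4, LAB2 & LAB5, LAB5 & LAB6, LAB5 & LAB7, LAB6 & LAB7 — 6 in total.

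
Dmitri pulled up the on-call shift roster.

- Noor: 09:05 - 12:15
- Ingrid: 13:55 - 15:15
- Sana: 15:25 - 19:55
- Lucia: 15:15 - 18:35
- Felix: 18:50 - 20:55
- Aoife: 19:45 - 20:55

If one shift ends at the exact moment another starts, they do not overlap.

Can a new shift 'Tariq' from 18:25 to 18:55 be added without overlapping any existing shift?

Noor: ends 12:15 at or before Tariq starts 18:25 → clear.
Ingrid: ends 15:15 at or before Tariq starts 18:25 → clear.
Lucia: starts 15:15 before Tariq ends 18:55, and ends 18:35 after Tariq starts 18:25 → overlap.
Sana: starts 15:25 before Tariq ends 18:55, and ends 19:55 after Tariq starts 18:25 → overlap.
Felix: starts 18:50 before Tariq ends 18:55, and ends 20:55 after Tariq starts 18:25 → overlap.
Aoife: starts 19:45 at or after Tariq ends 18:55 → clear.
Tariq overlaps Sana, Lucia, Felix.

No — it overlaps Felix, Lucia, Sana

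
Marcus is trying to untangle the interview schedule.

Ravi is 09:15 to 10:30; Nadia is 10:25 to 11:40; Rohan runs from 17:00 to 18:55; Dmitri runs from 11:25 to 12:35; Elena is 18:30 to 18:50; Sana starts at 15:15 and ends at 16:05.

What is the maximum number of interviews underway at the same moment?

Sweep the timeline, counting +1 at each start and −1 at each end (ends before starts at a tie):
09:15 start Ravi → 1
10:25 start Nadia → 2
10:30 end Ravi → 1
11:25 start Dmitri → 2
11:40 end Nadia → 1
12:35 end Dmitri → 0
15:15 start Sana → 1
16:05 end Sana → 0
17:00 start Rohan → 1
18:30 start Elena → 2
18:50 end Elena → 1
18:55 end Rohan → 0
Peak is 2, at 10:25 (Nadia, Ravi).

2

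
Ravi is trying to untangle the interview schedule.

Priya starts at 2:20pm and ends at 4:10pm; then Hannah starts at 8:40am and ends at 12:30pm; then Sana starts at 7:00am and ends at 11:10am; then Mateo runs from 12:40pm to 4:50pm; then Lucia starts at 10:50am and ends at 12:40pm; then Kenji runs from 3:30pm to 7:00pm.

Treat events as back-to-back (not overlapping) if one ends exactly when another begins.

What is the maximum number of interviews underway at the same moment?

Sweep the timeline, counting +1 at each start and −1 at each end (ends before starts at a tie):
7:00am start Sana → 1
8:40am start Hannah → 2
10:50am start Lucia → 3
11:10am end Sana → 2
12:30pm end Hannah → 1
12:40pm end Lucia → 0
12:40pm start Mateo → 1
2:20pm start Priya → 2
3:30pm start Kenji → 3
4:10pm end Priya → 2
4:50pm end Mateo → 1
7:00pm end Kenji → 0
Peak is 3, at 10:50am (Hannah, Lucia, Sana).

3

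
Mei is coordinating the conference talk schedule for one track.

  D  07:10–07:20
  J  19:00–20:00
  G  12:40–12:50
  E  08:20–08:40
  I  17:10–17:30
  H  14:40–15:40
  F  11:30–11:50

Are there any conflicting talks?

Two intervals overlap when each starts before the other ends.
Sorted by start: D, E, F, G, H, I, J.
E starts after D ends; D is clear from here.
F starts after E ends; E is clear from here.
G starts after F ends; F is clear from here.
H starts after G ends; G is clear from here.
I starts after H ends; H is clear from here.
J starts after I ends.
Every pair is clear; the schedule has no overlaps.

No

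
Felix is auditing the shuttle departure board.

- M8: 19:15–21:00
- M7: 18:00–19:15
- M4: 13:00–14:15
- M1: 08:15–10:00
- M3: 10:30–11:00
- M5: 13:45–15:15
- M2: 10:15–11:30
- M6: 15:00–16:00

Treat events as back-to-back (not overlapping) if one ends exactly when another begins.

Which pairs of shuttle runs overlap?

Sorted by start: M1, M2, M3, M4, M5, M6, M7, M8.
M2 starts after M1 ends; M1 is clear from here.
M3 starts before M2 ends → M2 and M3 overlap.
M4 starts after M2 ends; M2 is clear from here.
M4 starts after M3 ends; M3 is clear from here.
M5 starts before M4 ends → M4 and M5 overlap.
M6 starts after M4 ends; M4 is clear from here.
M6 starts before M5 ends → M5 and M6 overlap.
M7 starts after M5 ends; M5 is clear from here.
M7 starts after M6 ends; M6 is clear from here.
M8 starts exactly when M7 ends (back-to-back, no overlap).

M2 & M3, M4 & M5, M5 & M6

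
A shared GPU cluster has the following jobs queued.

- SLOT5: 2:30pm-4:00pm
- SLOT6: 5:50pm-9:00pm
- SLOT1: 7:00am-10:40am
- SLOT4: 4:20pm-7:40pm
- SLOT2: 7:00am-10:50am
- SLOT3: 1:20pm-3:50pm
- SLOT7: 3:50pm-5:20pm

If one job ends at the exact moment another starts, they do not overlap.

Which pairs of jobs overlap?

Two intervals overlap when each starts before the other ends.
Sorted by start: SLOT1, SLOT2, SLOT3, SLOT5, SLOT7, SLOT4, SLOT6.
SLOT2 starts before SLOT1 ends → SLOT1 and SLOT2 overlap.
SLOT3 starts after SLOT1 ends, so nothing later overlaps SLOT1 either.
SLOT3 starts after SLOT2 ends, so nothing later overlaps SLOT2 either.
SLOT5 starts before SLOT3 ends → SLOT3 and SLOT5 overlap.
SLOT7 starts exactly when SLOT3 ends (back-to-back, no overlap), so nothing later overlaps SLOT3 either.
SLOT7 starts before SLOT5 ends → SLOT5 and SLOT7 overlap.
SLOT4 starts after SLOT5 ends, so nothing later overlaps SLOT5 either.
SLOT4 starts before SLOT7 ends → SLOT7 and SLOT4 overlap.
SLOT6 starts after SLOT7 ends.
SLOT6 starts before SLOT4 ends → SLOT4 and SLOT6 overlap.

SLOT1 & SLOT2, SLOT3 & SLOT5, SLOT4 & SLOT6, SLOT4 & SLOT7, SLOT5 & SLOT7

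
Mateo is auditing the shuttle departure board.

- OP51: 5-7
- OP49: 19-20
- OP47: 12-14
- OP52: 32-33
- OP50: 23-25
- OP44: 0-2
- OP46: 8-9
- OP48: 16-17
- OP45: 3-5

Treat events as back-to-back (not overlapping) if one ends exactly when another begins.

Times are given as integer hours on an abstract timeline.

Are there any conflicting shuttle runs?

No

Sorted by start: OP44, OP45, OP51, OP46, OP47, OP48, OP49, OP50, OP52.
OP45 starts after OP44 ends, so nothing later overlaps OP44 either.
OP51 starts exactly when OP45 ends (back-to-back, no overlap), so nothing later overlaps OP45 either.
OP46 starts after OP51 ends, so nothing later overlaps OP51 either.
OP47 starts after OP46 ends, so nothing later overlaps OP46 either.
OP48 starts after OP47 ends, so nothing later overlaps OP47 either.
OP49 starts after OP48 ends, so nothing later overlaps OP48 either.
OP50 starts after OP49 ends, so nothing later overlaps OP49 either.
OP52 starts after OP50 ends.
Every pair is clear; the schedule has no overlaps.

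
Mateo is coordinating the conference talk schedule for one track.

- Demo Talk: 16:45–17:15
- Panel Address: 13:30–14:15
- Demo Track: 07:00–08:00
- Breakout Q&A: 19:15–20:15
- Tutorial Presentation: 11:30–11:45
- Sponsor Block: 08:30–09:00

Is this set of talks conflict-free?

Yes

Check each pair: they overlap iff neither finishes before the other starts.
Sorted by start: Demo Track, Sponsor Block, Tutorial Presentation, Panel Address, Demo Talk, Breakout Q&A.
Sponsor Block starts after Demo Track ends, so Demo Track has no further overlaps.
Tutorial Presentation starts after Sponsor Block ends, so Sponsor Block has no further overlaps.
Panel Address starts after Tutorial Presentation ends, so Tutorial Presentation has no further overlaps.
Demo Talk starts after Panel Address ends, so Panel Address has no further overlaps.
Breakout Q&A starts after Demo Talk ends.
Every pair is clear; the schedule has no overlaps.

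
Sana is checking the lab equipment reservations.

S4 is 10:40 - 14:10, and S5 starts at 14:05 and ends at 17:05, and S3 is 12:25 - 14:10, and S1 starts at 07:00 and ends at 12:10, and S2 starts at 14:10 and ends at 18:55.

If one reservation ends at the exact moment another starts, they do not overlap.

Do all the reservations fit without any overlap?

Sorted by start: S1, S4, S3, S5, S2.
S4 starts before S1 ends → S1 and S4 overlap.
That's a conflict, so the schedule is not conflict-free.

No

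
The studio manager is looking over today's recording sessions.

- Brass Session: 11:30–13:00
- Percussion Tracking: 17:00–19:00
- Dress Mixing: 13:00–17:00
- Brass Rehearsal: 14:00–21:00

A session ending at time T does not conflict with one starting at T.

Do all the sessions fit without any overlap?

No

Sorted by start: Brass Session, Dress Mixing, Brass Rehearsal, Percussion Tracking.
Dress Mixing starts exactly when Brass Session ends (back-to-back, no overlap), so Brass Session has no further overlaps.
Brass Rehearsal starts before Dress Mixing ends → Dress Mixing and Brass Rehearsal overlap.
That's a conflict, so the schedule is not conflict-free.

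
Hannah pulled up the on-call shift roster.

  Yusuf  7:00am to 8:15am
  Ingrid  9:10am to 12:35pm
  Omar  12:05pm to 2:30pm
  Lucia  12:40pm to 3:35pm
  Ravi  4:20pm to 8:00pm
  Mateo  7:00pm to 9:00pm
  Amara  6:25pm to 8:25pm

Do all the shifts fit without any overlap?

Sorted by start: Yusuf, Ingrid, Omar, Lucia, Ravi, Amara, Mateo.
Ingrid starts after Yusuf ends; Yusuf is clear from here.
Omar starts before Ingrid ends → Ingrid and Omar overlap.
That's a conflict, so the schedule is not conflict-free.

No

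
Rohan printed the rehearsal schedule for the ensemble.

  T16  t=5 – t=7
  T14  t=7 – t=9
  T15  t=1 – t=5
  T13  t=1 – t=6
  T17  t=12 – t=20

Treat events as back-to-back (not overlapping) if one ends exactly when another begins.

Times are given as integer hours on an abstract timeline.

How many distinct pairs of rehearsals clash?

2

Two intervals overlap when each starts before the other ends.
Sorted by start: T13, T15, T16, T14, T17.
T15 starts before T13 ends → T13 and T15 overlap.
T16 starts before T13 ends → T13 and T16 overlap.
T14 starts after T13 ends, so nothing later overlaps T13 either.
T16 starts exactly when T15 ends (back-to-back, no overlap), so nothing later overlaps T15 either.
T14 starts exactly when T16 ends (back-to-back, no overlap), so nothing later overlaps T16 either.
T17 starts after T14 ends.
Overlapping pairs: T13 & T15, T13 & T16 — 2 in total.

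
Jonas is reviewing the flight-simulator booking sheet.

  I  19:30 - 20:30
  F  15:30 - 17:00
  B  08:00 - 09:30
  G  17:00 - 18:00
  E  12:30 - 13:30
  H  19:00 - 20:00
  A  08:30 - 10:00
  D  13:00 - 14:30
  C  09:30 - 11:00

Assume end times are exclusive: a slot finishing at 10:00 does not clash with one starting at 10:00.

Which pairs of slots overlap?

Sorted by start: B, A, C, E, D, F, G, H, I.
A starts before B ends → B and A overlap.
C starts exactly when B ends (back-to-back, no overlap); B is clear from here.
C starts before A ends → A and C overlap.
E starts after A ends; A is clear from here.
E starts after C ends; C is clear from here.
D starts before E ends → E and D overlap.
F starts after E ends; E is clear from here.
F starts after D ends; D is clear from here.
G starts exactly when F ends (back-to-back, no overlap); F is clear from here.
H starts after G ends; G is clear from here.
I starts before H ends → H and I overlap.

A & B, A & C, D & E, H & I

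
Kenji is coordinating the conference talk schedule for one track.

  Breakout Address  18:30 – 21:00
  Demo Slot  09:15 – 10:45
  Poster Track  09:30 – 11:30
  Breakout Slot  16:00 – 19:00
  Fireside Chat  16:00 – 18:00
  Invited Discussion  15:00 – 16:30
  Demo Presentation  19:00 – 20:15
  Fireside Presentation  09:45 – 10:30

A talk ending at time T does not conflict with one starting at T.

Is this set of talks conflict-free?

Sorted by start: Demo Slot, Poster Track, Fireside Presentation, Invited Discussion, Breakout Slot, Fireside Chat, Breakout Address, Demo Presentation.
Poster Track starts before Demo Slot ends → Demo Slot and Poster Track overlap.
That's a conflict, so the schedule is not conflict-free.

No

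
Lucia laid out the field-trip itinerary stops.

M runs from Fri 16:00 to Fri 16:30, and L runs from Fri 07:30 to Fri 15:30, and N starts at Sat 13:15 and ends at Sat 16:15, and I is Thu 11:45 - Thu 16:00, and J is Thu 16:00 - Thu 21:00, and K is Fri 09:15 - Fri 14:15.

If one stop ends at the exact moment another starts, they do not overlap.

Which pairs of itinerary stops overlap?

K & L

Two intervals overlap when each starts before the other ends.
Sorted by start: I, J, L, K, M, N.
J starts exactly when I ends (back-to-back, no overlap); I is clear from here.
L starts after J ends; J is clear from here.
K starts before L ends → L and K overlap.
M starts after L ends; L is clear from here.
M starts after K ends; K is clear from here.
N starts after M ends.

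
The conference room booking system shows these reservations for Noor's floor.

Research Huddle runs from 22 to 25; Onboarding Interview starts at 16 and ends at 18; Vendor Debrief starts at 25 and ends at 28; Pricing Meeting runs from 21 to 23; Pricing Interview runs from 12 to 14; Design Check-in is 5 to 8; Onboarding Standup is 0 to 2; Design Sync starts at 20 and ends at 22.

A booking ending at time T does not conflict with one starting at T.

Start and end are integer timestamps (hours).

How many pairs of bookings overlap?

Sorted by start: Onboarding Standup, Design Check-in, Pricing Interview, Onboarding Interview, Design Sync, Pricing Meeting, Research Huddle, Vendor Debrief.
Design Check-in starts after Onboarding Standup ends; Onboarding Standup is clear from here.
Pricing Interview starts after Design Check-in ends; Design Check-in is clear from here.
Onboarding Interview starts after Pricing Interview ends; Pricing Interview is clear from here.
Design Sync starts after Onboarding Interview ends; Onboarding Interview is clear from here.
Pricing Meeting starts before Design Sync ends → Design Sync and Pricing Meeting overlap.
Research Huddle starts exactly when Design Sync ends (back-to-back, no overlap); Design Sync is clear from here.
Research Huddle starts before Pricing Meeting ends → Pricing Meeting and Research Huddle overlap.
Vendor Debrief starts after Pricing Meeting ends.
Vendor Debrief starts exactly when Research Huddle ends (back-to-back, no overlap).
Overlapping pairs: Design Sync & Pricing Meeting, Pricing Meeting & Research Huddle — 2 in total.

2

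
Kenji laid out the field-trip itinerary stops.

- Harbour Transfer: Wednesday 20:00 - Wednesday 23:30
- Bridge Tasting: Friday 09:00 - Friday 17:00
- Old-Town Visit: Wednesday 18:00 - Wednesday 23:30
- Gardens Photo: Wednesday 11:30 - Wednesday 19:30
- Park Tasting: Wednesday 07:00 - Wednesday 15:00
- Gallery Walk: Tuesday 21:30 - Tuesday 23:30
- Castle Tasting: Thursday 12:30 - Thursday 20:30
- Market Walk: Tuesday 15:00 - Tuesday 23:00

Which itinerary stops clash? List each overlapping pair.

Check each pair: they overlap iff neither finishes before the other starts.
Sorted by start: Market Walk, Gallery Walk, Park Tasting, Gardens Photo, Old-Town Visit, Harbour Transfer, Castle Tasting, Bridge Tasting.
Gallery Walk starts before Market Walk ends → Market Walk and Gallery Walk overlap.
Park Tasting starts after Market Walk ends, so Market Walk has no further overlaps.
Park Tasting starts after Gallery Walk ends, so Gallery Walk has no further overlaps.
Gardens Photo starts before Park Tasting ends → Park Tasting and Gardens Photo overlap.
Old-Town Visit starts after Park Tasting ends, so Park Tasting has no further overlaps.
Old-Town Visit starts before Gardens Photo ends → Gardens Photo and Old-Town Visit overlap.
Harbour Transfer starts after Gardens Photo ends, so Gardens Photo has no further overlaps.
Harbour Transfer starts before Old-Town Visit ends → Old-Town Visit and Harbour Transfer overlap.
Castle Tasting starts after Old-Town Visit ends, so Old-Town Visit has no further overlaps.
Castle Tasting starts after Harbour Transfer ends, so Harbour Transfer has no further overlaps.
Bridge Tasting starts after Castle Tasting ends.

Gallery Walk & Market Walk, Gardens Photo & Old-Town Visit, Gardens Photo & Park Tasting, Harbour Transfer & Old-Town Visit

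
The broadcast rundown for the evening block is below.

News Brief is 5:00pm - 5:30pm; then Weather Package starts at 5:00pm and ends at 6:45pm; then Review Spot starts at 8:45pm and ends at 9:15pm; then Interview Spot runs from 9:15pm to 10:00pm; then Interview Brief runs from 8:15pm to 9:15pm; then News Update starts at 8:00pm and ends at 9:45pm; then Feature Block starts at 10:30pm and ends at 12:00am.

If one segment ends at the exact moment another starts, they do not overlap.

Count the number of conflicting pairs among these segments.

Check each pair: they overlap iff neither finishes before the other starts.
Sorted by start: News Brief, Weather Package, News Update, Interview Brief, Review Spot, Interview Spot, Feature Block.
Weather Package starts before News Brief ends → News Brief and Weather Package overlap.
News Update starts after News Brief ends, so News Brief has no further overlaps.
News Update starts after Weather Package ends, so Weather Package has no further overlaps.
Interview Brief starts before News Update ends → News Update and Interview Brief overlap.
Review Spot starts before News Update ends → News Update and Review Spot overlap.
Interview Spot starts before News Update ends → News Update and Interview Spot overlap.
Feature Block starts after News Update ends.
Review Spot starts before Interview Brief ends → Interview Brief and Review Spot overlap.
Interview Spot starts exactly when Interview Brief ends (back-to-back, no overlap), so Interview Brief has no further overlaps.
Interview Spot starts exactly when Review Spot ends (back-to-back, no overlap), so Review Spot has no further overlaps.
Feature Block starts after Interview Spot ends.
Overlapping pairs: Interview Brief & News Update, Interview Brief & Review Spot, Interview Spot & News Update, News Brief & Weather Package, News Update & Review Spot — 5 in total.

5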